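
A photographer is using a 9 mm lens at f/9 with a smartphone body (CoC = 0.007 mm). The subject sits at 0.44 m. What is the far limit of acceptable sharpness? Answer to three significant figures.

0.662 m

Hyperfocal distance H = f²/(N·c) + f = 9²/(9 × 0.007) + 9 = 81/0.063 + 9 ≈ 1294.7 mm ≈ 1.295 m.
Far limit Df = s·(H − f)/(H − s) = 440 × (1294.7 − 9) / (1294.7 − 440) = 440 × 1285.7 / 854.7 ≈ 661.88 mm ≈ 0.662 m.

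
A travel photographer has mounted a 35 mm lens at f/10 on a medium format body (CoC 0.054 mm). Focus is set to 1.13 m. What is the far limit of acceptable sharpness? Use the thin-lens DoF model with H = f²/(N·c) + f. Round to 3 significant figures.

Hyperfocal distance H = f²/(N·c) + f = 35²/(10 × 0.054) + 35 = 1225/0.54 + 35 ≈ 2303.5 mm ≈ 2.304 m.
Far limit Df = s·(H − f)/(H − s) = 1130 × (2303.5 − 35) / (2303.5 − 1130) = 1130 × 2268.5 / 1173.5 ≈ 2184.4 mm ≈ 2.18 m.

2.18 m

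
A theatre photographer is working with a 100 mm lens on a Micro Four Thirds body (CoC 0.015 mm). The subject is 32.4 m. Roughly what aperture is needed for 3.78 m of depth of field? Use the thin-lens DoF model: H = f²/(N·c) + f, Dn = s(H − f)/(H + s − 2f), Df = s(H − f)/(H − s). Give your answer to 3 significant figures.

Write h = H − f = f²/(N·c). The thin-lens limits are Dn = s·h/(h + (s−f)) and Df = s·h/(h − (s−f)), so DoF = Df − Dn = 2·s·(s−f)·h / (h² − (s−f)²).
That is a quadratic in h: DoF·h² − 2·s·(s−f)·h − DoF·(s−f)² = 0 ⇒ h = (s−f)·(s + √(s² + DoF²)) / DoF = 32300 × (32400 + √(32400² + 3780²)) / 3780 = 32300 × (32400 + 32619.8) / 3780 ≈ 555592 mm.
Then N = f²/(c·h) = 100² / (0.015 × 555592) = 10000 / 8333.9 ≈ 1.20.

f/1.20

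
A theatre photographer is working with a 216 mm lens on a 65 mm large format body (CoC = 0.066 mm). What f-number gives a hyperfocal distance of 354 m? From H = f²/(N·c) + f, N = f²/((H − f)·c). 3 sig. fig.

f/2.00

Rearrange H = f²/(N·c) + f for N: N = f² / ((H − f)·c).
N = 216² / ((354000 − 216) × 0.066) = 46656 / 23350 ≈ 2.00.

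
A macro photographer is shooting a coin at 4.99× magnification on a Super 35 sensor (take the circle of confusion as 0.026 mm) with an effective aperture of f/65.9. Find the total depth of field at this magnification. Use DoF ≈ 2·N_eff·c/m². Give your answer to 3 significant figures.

At magnification m, DoF ≈ 2·N_eff·c/m² = 2 × 65.9 × 0.026 / 4.99² = 3.427 / 24.9 ≈ 0.138 mm.

0.138 mm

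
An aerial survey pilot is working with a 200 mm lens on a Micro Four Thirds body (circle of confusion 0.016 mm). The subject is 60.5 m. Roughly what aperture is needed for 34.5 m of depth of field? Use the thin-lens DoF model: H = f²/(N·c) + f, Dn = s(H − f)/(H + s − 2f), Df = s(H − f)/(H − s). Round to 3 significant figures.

f/11

Write h = H − f = f²/(N·c). The thin-lens limits are Dn = s·h/(h + (s−f)) and Df = s·h/(h − (s−f)), so DoF = Df − Dn = 2·s·(s−f)·h / (h² − (s−f)²).
That is a quadratic in h: DoF·h² − 2·s·(s−f)·h − DoF·(s−f)² = 0 ⇒ h = (s−f)·(s + √(s² + DoF²)) / DoF = 60300 × (60500 + √(60500² + 34500²)) / 34500 = 60300 × (60500 + 69645.5) / 34500 ≈ 227472 mm.
Then N = f²/(c·h) = 200² / (0.016 × 227472) = 40000 / 3639.5 ≈ 11.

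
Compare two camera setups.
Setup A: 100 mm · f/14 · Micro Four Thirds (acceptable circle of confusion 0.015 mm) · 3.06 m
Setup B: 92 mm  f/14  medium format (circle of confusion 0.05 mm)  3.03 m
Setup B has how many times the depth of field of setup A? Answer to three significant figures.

Setup A: H = 100²/(14×0.015) + 100 ≈ 47719.0 mm; DoF = Df − Dn = 3262.82 − 2880.92 ≈ 381.90 mm.
Setup B: H = 92²/(14×0.05) + 92 ≈ 12183.4 mm; DoF = Df − Dn = 4002.5 − 2437.7 ≈ 1564.8 mm.
Ratio = 1564.8 / 381.90 ≈ 4.10.

4.10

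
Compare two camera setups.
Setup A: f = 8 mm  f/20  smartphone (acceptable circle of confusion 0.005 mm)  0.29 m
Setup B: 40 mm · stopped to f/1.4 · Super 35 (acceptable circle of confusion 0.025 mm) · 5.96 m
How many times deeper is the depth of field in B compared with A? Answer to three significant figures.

4.95

Setup A: H = 8²/(20×0.005) + 8 ≈ 648.0 mm; DoF = Df − Dn = 518.44 − 201.30 ≈ 317.14 mm.
Setup B: H = 40²/(1.4×0.025) + 40 ≈ 45754.3 mm; DoF = Df − Dn = 6846.6 − 5276.7 ≈ 1569.9 mm.
Ratio = 1569.9 / 317.14 ≈ 4.95.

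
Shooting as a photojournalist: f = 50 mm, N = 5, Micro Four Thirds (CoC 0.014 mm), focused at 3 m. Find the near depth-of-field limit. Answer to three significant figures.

2.77 m

Hyperfocal distance H = f²/(N·c) + f = 50²/(5 × 0.014) + 50 = 2500/0.07 + 50 ≈ 35764.3 mm ≈ 35.76 m.
Near limit Dn = s·(H − f)/(H + s − 2f) = 3000 × (35764.3 − 50) / (35764.3 + 3000 − 2 × 50) = 3000 × 35714.3 / 38664.3 ≈ 2771.1 mm ≈ 2.77 m.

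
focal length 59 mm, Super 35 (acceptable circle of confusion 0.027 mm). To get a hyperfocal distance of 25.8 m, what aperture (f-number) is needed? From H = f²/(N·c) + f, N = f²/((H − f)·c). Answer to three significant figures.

f/5.01

Rearrange H = f²/(N·c) + f for N: N = f² / ((H − f)·c).
N = 59² / ((25800 − 59) × 0.027) = 3481 / 695.0 ≈ 5.01.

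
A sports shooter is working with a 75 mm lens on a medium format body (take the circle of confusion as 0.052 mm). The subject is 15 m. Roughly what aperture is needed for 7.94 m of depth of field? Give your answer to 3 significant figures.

Write h = H − f = f²/(N·c). The thin-lens limits are Dn = s·h/(h + (s−f)) and Df = s·h/(h − (s−f)), so DoF = Df − Dn = 2·s·(s−f)·h / (h² − (s−f)²).
That is a quadratic in h: DoF·h² − 2·s·(s−f)·h − DoF·(s−f)² = 0 ⇒ h = (s−f)·(s + √(s² + DoF²)) / DoF = 14925 × (15000 + √(15000² + 7940²)) / 7940 = 14925 × (15000 + 16971.8) / 7940 ≈ 60098 mm.
Then N = f²/(c·h) = 75² / (0.052 × 60098) = 5625 / 3125.1 ≈ 1.80.

f/1.80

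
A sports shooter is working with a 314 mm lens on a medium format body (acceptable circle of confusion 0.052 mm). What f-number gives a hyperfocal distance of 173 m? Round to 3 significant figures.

f/11

Rearrange H = f²/(N·c) + f for N: N = f² / ((H − f)·c).
N = 314² / ((173000 − 314) × 0.052) = 98596 / 8980 ≈ 11.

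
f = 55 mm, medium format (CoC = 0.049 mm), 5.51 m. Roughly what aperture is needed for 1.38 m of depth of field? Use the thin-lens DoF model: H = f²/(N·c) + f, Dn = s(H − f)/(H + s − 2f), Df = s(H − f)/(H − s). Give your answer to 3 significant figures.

f/1.40

Write h = H − f = f²/(N·c). The thin-lens limits are Dn = s·h/(h + (s−f)) and Df = s·h/(h − (s−f)), so DoF = Df − Dn = 2·s·(s−f)·h / (h² − (s−f)²).
That is a quadratic in h: DoF·h² − 2·s·(s−f)·h − DoF·(s−f)² = 0 ⇒ h = (s−f)·(s + √(s² + DoF²)) / DoF = 5455 × (5510 + √(5510² + 1380²)) / 1380 = 5455 × (5510 + 5680.18) / 1380 ≈ 44234 mm.
Then N = f²/(c·h) = 55² / (0.049 × 44234) = 3025 / 2167.4 ≈ 1.40.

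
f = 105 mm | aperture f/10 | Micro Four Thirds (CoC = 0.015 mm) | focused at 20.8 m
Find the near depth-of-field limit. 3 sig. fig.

Hyperfocal distance H = f²/(N·c) + f = 105²/(10 × 0.015) + 105 = 11025/0.15 + 105 ≈ 73605.0 mm ≈ 73.61 m.
Near limit Dn = s·(H − f)/(H + s − 2f) = 20800 × (73605.0 − 105) / (73605.0 + 20800 − 2 × 105) = 20800 × 73500.0 / 94195.0 ≈ 16230 mm ≈ 16.2 m.

16.2 m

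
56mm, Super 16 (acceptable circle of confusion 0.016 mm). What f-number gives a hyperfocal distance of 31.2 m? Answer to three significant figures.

f/6.29

Rearrange H = f²/(N·c) + f for N: N = f² / ((H − f)·c).
N = 56² / ((31200 − 56) × 0.016) = 3136 / 498.3 ≈ 6.29.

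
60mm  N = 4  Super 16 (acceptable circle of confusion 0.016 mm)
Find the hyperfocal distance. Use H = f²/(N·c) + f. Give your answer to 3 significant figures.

56.3 m

Hyperfocal distance H = f²/(N·c) + f = 60²/(4 × 0.016) + 60 = 3600/0.064 + 60 ≈ 56310.0 mm ≈ 56.3 m.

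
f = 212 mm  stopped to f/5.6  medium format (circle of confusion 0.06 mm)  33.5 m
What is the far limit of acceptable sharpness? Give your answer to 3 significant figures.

44.6 m

Hyperfocal distance H = f²/(N·c) + f = 212²/(5.6 × 0.06) + 212 = 44944/0.336 + 212 ≈ 133973.9 mm ≈ 134.0 m.
Far limit Df = s·(H − f)/(H − s) = 33500 × (133973.9 − 212) / (133973.9 − 33500) = 33500 × 133761.9 / 100473.9 ≈ 44599 mm ≈ 44.6 m.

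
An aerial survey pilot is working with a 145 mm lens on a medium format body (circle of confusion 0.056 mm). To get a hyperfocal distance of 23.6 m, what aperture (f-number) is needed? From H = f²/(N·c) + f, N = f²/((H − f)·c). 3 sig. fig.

Rearrange H = f²/(N·c) + f for N: N = f² / ((H − f)·c).
N = 145² / ((23600 − 145) × 0.056) = 21025 / 1313 ≈ 16.

f/16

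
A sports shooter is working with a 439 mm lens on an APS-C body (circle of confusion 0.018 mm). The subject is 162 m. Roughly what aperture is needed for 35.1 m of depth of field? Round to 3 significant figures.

f/7.10

Write h = H − f = f²/(N·c). The thin-lens limits are Dn = s·h/(h + (s−f)) and Df = s·h/(h − (s−f)), so DoF = Df − Dn = 2·s·(s−f)·h / (h² − (s−f)²).
That is a quadratic in h: DoF·h² − 2·s·(s−f)·h − DoF·(s−f)² = 0 ⇒ h = (s−f)·(s + √(s² + DoF²)) / DoF = 161561 × (162000 + √(162000² + 35100²)) / 35100 = 161561 × (162000 + 165759) / 35100 ≈ 1508634 mm.
Then N = f²/(c·h) = 439² / (0.018 × 1508634) = 192721 / 27155 ≈ 7.10.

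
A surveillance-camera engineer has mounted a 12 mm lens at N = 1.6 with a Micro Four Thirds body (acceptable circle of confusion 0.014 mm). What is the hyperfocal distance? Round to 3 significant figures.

6.44 m

Hyperfocal distance H = f²/(N·c) + f = 12²/(1.6 × 0.014) + 12 = 144/0.0224 + 12 ≈ 6440.6 mm ≈ 6.44 m.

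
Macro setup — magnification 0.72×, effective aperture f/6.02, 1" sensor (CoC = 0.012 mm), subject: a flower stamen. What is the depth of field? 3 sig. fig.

At magnification m, DoF ≈ 2·N_eff·c/m² = 2 × 6.02 × 0.012 / 0.72² = 0.1445 / 0.5184 ≈ 0.279 mm.

0.279 mm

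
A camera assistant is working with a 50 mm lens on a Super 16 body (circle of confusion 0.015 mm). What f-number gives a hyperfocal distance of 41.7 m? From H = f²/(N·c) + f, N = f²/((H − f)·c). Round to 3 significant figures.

f/4

Rearrange H = f²/(N·c) + f for N: N = f² / ((H − f)·c).
N = 50² / ((41700 − 50) × 0.015) = 2500 / 624.8 ≈ 4.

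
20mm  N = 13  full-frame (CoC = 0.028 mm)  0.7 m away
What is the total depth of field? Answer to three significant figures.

1.40 m

Hyperfocal distance H = f²/(N·c) + f = 20²/(13 × 0.028) + 20 = 400/0.364 + 20 ≈ 1118.9 mm ≈ 1.119 m.
Near limit Dn = s·(H − f)/(H + s − 2f) = 700 × (1118.9 − 20) / (1118.9 + 700 − 2 × 20) = 700 × 1098.9 / 1778.9 ≈ 432.4 mm.
Far limit Df = s·(H − f)/(H − s) = 700 × (1118.9 − 20) / (1118.9 − 700) = 700 × 1098.9 / 418.9 ≈ 1836.3 mm.
Depth of field = Df − Dn = 1836.3 − 432.4 ≈ 1403.9 mm ≈ 1.40 m.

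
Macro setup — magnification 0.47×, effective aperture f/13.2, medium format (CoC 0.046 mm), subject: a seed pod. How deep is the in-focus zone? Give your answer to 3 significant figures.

5.50 mm

At magnification m, DoF ≈ 2·N_eff·c/m² = 2 × 13.2 × 0.046 / 0.47² = 1.214 / 0.2209 ≈ 5.5 mm.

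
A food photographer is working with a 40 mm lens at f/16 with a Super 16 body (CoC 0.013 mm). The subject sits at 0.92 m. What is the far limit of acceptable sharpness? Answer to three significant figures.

Hyperfocal distance H = f²/(N·c) + f = 40²/(16 × 0.013) + 40 = 1600/0.208 + 40 ≈ 7732.3 mm ≈ 7.732 m.
Far limit Df = s·(H − f)/(H − s) = 920 × (7732.3 − 40) / (7732.3 − 920) = 920 × 7692.3 / 6812.3 ≈ 1038.8 mm ≈ 1.04 m.

1.04 m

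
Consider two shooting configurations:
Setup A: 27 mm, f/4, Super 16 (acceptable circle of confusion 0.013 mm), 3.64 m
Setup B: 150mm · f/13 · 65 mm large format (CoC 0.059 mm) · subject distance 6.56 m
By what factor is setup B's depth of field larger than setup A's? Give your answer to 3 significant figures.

Setup A: H = 27²/(4×0.013) + 27 ≈ 14046.2 mm; DoF = Df − Dn = 4903.8 − 2894.1 ≈ 2009.7 mm.
Setup B: H = 150²/(13×0.059) + 150 ≈ 29485.1 mm; DoF = Df − Dn = 8394.2 − 5383.6 ≈ 3010.6 mm.
Ratio = 3010.6 / 2009.7 ≈ 1.50.

1.50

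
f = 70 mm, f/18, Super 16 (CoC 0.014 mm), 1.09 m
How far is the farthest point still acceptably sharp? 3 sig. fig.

Hyperfocal distance H = f²/(N·c) + f = 70²/(18 × 0.014) + 70 = 4900/0.252 + 70 ≈ 19514.4 mm ≈ 19.51 m.
Far limit Df = s·(H − f)/(H − s) = 1090 × (19514.4 − 70) / (19514.4 − 1090) = 1090 × 19444.4 / 18424.4 ≈ 1150.3 mm ≈ 1.15 m.

1.15 m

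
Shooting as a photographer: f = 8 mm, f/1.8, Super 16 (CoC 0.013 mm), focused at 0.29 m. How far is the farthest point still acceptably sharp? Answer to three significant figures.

323 mm

Hyperfocal distance H = f²/(N·c) + f = 8²/(1.8 × 0.013) + 8 = 64/0.0234 + 8 ≈ 2743.0 mm ≈ 2.743 m.
Far limit Df = s·(H − f)/(H − s) = 290 × (2743.0 − 8) / (2743.0 − 290) = 290 × 2735.0 / 2453.0 ≈ 323.34 mm.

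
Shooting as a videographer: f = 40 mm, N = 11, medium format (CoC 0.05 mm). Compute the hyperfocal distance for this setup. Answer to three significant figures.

Hyperfocal distance H = f²/(N·c) + f = 40²/(11 × 0.05) + 40 = 1600/0.55 + 40 ≈ 2949.1 mm ≈ 2.95 m.

2.95 m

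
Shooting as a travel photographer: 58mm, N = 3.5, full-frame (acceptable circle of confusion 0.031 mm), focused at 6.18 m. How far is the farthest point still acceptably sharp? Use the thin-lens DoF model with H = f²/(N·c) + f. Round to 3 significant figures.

Hyperfocal distance H = f²/(N·c) + f = 58²/(3.5 × 0.031) + 58 = 3364/0.1085 + 58 ≈ 31062.6 mm ≈ 31.06 m.
Far limit Df = s·(H − f)/(H − s) = 6180 × (31062.6 − 58) / (31062.6 − 6180) = 6180 × 31004.6 / 24882.6 ≈ 7700.5 mm ≈ 7.70 m.

7.70 m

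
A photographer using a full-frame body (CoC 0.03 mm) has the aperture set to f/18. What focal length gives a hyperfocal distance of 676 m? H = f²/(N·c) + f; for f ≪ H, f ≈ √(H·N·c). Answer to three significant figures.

From H = f²/(N·c) + f, with f ≪ H: f ≈ √(H·N·c) = √(676000 × 18 × 0.03) = √365040 ≈ 604.2 mm.
The +f correction barely moves this — solving exactly, f² + N·c·f − N·c·H = 0 ⇒ f = (−N·c + √((N·c)² + 4·N·c·H))/2 = (−0.54 + √1460160)/2 ≈ 603.92 mm, so f ≈ 604 mm.

604 mm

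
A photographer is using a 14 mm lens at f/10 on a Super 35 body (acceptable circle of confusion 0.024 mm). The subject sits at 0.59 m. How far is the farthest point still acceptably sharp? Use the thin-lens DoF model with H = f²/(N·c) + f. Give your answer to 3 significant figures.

Hyperfocal distance H = f²/(N·c) + f = 14²/(10 × 0.024) + 14 = 196/0.24 + 14 ≈ 830.7 mm ≈ 0.831 m.
Far limit Df = s·(H − f)/(H − s) = 590 × (830.7 − 14) / (830.7 − 590) = 590 × 816.7 / 240.7 ≈ 2002.1 mm ≈ 2.00 m.

2.00 m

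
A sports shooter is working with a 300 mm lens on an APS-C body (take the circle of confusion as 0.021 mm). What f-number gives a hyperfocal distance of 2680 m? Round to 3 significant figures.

Rearrange H = f²/(N·c) + f for N: N = f² / ((H − f)·c).
N = 300² / ((2680000 − 300) × 0.021) = 90000 / 56274 ≈ 1.60.

f/1.60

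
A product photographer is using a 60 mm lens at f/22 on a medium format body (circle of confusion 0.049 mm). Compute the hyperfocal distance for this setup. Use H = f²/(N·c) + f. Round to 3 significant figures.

Hyperfocal distance H = f²/(N·c) + f = 60²/(22 × 0.049) + 60 = 3600/1.078 + 60 ≈ 3399.5 mm ≈ 3.40 m.

3.40 m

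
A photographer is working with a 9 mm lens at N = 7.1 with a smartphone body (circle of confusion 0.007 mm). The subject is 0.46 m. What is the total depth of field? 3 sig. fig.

276 mm

Hyperfocal distance H = f²/(N·c) + f = 9²/(7.1 × 0.007) + 9 = 81/0.0497 + 9 ≈ 1638.8 mm ≈ 1.639 m.
Near limit Dn = s·(H − f)/(H + s − 2f) = 460 × (1638.8 − 9) / (1638.8 + 460 − 2 × 9) = 460 × 1629.8 / 2080.8 ≈ 360.30 mm.
Far limit Df = s·(H − f)/(H − s) = 460 × (1638.8 − 9) / (1638.8 − 460) = 460 × 1629.8 / 1178.8 ≈ 636.00 mm.
Depth of field = Df − Dn = 636.00 − 360.30 ≈ 275.70 mm.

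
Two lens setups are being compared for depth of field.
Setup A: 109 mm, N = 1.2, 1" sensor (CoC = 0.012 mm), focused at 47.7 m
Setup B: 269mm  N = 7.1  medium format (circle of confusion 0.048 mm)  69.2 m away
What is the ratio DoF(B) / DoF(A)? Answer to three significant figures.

9.10

Setup A: H = 109²/(1.2×0.012) + 109 ≈ 825178.4 mm; DoF = Df − Dn = 50619.8 − 45098.7 ≈ 5521.1 mm.
Setup B: H = 269²/(7.1×0.048) + 269 ≈ 212595.9 mm; DoF = Df − Dn = 102465 − 52240 ≈ 50225 mm.
Ratio = 50225 / 5521.1 ≈ 9.10.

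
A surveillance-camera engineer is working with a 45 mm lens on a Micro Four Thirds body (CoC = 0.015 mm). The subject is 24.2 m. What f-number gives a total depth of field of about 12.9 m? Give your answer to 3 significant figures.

f/1.40

Write h = H − f = f²/(N·c). The thin-lens limits are Dn = s·h/(h + (s−f)) and Df = s·h/(h − (s−f)), so DoF = Df − Dn = 2·s·(s−f)·h / (h² − (s−f)²).
That is a quadratic in h: DoF·h² − 2·s·(s−f)·h − DoF·(s−f)² = 0 ⇒ h = (s−f)·(s + √(s² + DoF²)) / DoF = 24155 × (24200 + √(24200² + 12900²)) / 12900 = 24155 × (24200 + 27423.5) / 12900 ≈ 96664 mm.
Then N = f²/(c·h) = 45² / (0.015 × 96664) = 2025 / 1450.0 ≈ 1.40.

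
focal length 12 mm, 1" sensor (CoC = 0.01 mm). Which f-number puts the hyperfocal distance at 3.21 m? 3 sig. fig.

Rearrange H = f²/(N·c) + f for N: N = f² / ((H − f)·c).
N = 12² / ((3210 − 12) × 0.01) = 144 / 31.98 ≈ 4.50.

f/4.50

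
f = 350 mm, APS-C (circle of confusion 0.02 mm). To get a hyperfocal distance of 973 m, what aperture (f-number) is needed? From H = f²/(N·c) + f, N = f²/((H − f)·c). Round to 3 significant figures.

Rearrange H = f²/(N·c) + f for N: N = f² / ((H − f)·c).
N = 350² / ((973000 − 350) × 0.02) = 122500 / 19453 ≈ 6.30.

f/6.30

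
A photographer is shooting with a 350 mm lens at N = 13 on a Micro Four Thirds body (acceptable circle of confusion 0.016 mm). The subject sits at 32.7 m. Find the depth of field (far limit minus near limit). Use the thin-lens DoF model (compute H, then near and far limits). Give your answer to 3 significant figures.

3.60 m

Hyperfocal distance H = f²/(N·c) + f = 350²/(13 × 0.016) + 350 = 122500/0.208 + 350 ≈ 589292.3 mm ≈ 589.3 m.
Near limit Dn = s·(H − f)/(H + s − 2f) = 32700 × (589292.3 − 350) / (589292.3 + 32700 − 2 × 350) = 32700 × 588942.3 / 621292.3 ≈ 30997.3 mm.
Far limit Df = s·(H − f)/(H − s) = 32700 × (589292.3 − 350) / (589292.3 − 32700) = 32700 × 588942.3 / 556592.3 ≈ 34600.6 mm.
Depth of field = Df − Dn = 34600.6 − 30997.3 ≈ 3603.3 mm ≈ 3.60 m.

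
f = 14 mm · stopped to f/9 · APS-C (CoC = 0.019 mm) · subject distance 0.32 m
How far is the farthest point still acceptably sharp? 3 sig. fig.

Hyperfocal distance H = f²/(N·c) + f = 14²/(9 × 0.019) + 14 = 196/0.171 + 14 ≈ 1160.2 mm ≈ 1.160 m.
Far limit Df = s·(H − f)/(H − s) = 320 × (1160.2 − 14) / (1160.2 − 320) = 320 × 1146.2 / 840.2 ≈ 436.54 mm.

437 mm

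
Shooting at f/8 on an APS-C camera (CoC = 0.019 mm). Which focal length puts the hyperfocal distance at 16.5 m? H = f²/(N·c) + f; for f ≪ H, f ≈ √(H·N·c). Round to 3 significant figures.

50.0 mm

From H = f²/(N·c) + f, with f ≪ H: f ≈ √(H·N·c) = √(16500 × 8 × 0.019) = √2508.0 ≈ 50.08 mm.
Exact: f² + N·c·f − N·c·H = 0 ⇒ f = (−N·c + √((N·c)² + 4·N·c·H))/2 = (−0.152 + √10032)/2 ≈ 50.004 mm ≈ 50.0 mm.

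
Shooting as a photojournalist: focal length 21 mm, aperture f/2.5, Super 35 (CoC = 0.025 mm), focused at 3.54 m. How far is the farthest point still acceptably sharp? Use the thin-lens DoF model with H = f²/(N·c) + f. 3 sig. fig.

Hyperfocal distance H = f²/(N·c) + f = 21²/(2.5 × 0.025) + 21 = 441/0.0625 + 21 ≈ 7077.0 mm ≈ 7.077 m.
Far limit Df = s·(H − f)/(H − s) = 3540 × (7077.0 − 21) / (7077.0 − 3540) = 3540 × 7056.0 / 3537.0 ≈ 7062.0 mm ≈ 7.06 m.

7.06 m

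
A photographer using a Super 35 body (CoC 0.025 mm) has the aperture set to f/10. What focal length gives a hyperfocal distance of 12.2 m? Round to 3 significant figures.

55.1 mm

From H = f²/(N·c) + f, with f ≪ H: f ≈ √(H·N·c) = √(12200 × 10 × 0.025) = √3050.0 ≈ 55.23 mm.
Exact: f² + N·c·f − N·c·H = 0 ⇒ f = (−N·c + √((N·c)² + 4·N·c·H))/2 = (−0.25 + √12200)/2 ≈ 55.102 mm ≈ 55.1 mm.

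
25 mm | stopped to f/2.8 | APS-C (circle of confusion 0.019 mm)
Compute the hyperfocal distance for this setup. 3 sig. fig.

Hyperfocal distance H = f²/(N·c) + f = 25²/(2.8 × 0.019) + 25 = 625/0.0532 + 25 ≈ 11773.1 mm ≈ 11.8 m.

11.8 m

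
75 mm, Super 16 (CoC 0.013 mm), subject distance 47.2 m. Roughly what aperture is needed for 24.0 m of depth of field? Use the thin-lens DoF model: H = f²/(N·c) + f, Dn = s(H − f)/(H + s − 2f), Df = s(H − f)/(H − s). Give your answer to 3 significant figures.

Write h = H − f = f²/(N·c). The thin-lens limits are Dn = s·h/(h + (s−f)) and Df = s·h/(h − (s−f)), so DoF = Df − Dn = 2·s·(s−f)·h / (h² − (s−f)²).
That is a quadratic in h: DoF·h² − 2·s·(s−f)·h − DoF·(s−f)² = 0 ⇒ h = (s−f)·(s + √(s² + DoF²)) / DoF = 47125 × (47200 + √(47200² + 24000²)) / 24000 = 47125 × (47200 + 52951.3) / 24000 ≈ 196651 mm.
Then N = f²/(c·h) = 75² / (0.013 × 196651) = 5625 / 2556.5 ≈ 2.20.

f/2.20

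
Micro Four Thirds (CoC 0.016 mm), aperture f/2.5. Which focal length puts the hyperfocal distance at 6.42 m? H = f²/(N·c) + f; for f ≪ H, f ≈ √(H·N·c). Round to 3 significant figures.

16.0 mm

From H = f²/(N·c) + f, with f ≪ H: f ≈ √(H·N·c) = √(6420 × 2.5 × 0.016) = √256.80 ≈ 16.02 mm.
The +f correction barely moves this — solving exactly, f² + N·c·f − N·c·H = 0 ⇒ f = (−N·c + √((N·c)² + 4·N·c·H))/2 = (−0.04 + √1027.2)/2 ≈ 16.005 mm, so f ≈ 16.0 mm.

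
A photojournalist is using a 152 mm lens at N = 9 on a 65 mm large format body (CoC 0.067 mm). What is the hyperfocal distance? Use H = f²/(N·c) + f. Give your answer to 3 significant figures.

38.5 m

Hyperfocal distance H = f²/(N·c) + f = 152²/(9 × 0.067) + 152 = 23104/0.603 + 152 ≈ 38467.1 mm ≈ 38.5 m.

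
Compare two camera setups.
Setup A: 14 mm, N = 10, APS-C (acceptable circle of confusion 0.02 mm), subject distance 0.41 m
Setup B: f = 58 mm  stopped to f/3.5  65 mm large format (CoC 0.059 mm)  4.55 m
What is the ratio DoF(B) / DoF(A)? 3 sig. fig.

Setup A: H = 14²/(10×0.02) + 14 ≈ 994.0 mm; DoF = Df − Dn = 688.01 − 292.01 ≈ 396.00 mm.
Setup B: H = 58²/(3.5×0.059) + 58 ≈ 16348.6 mm; DoF = Df − Dn = 6282.3 − 3566.6 ≈ 2715.7 mm.
Ratio = 2715.7 / 396.00 ≈ 6.86.

6.86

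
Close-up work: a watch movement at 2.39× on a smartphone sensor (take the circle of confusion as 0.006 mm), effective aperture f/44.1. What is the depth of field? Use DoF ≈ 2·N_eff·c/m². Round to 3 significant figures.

At magnification m, DoF ≈ 2·N_eff·c/m² = 2 × 44.1 × 0.006 / 2.39² = 0.5292 / 5.712 ≈ 0.0926 mm.

0.0926 mm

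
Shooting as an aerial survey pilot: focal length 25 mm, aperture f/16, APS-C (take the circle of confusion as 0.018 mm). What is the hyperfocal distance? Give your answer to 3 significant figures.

Hyperfocal distance H = f²/(N·c) + f = 25²/(16 × 0.018) + 25 = 625/0.288 + 25 ≈ 2195.1 mm ≈ 2.20 m.

2.20 m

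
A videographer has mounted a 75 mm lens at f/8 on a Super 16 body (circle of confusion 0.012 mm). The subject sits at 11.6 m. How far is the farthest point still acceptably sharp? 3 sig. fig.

14.4 m

Hyperfocal distance H = f²/(N·c) + f = 75²/(8 × 0.012) + 75 = 5625/0.096 + 75 ≈ 58668.8 mm ≈ 58.67 m.
Far limit Df = s·(H − f)/(H − s) = 11600 × (58668.8 − 75) / (58668.8 − 11600) = 11600 × 58593.8 / 47068.8 ≈ 14440 mm ≈ 14.4 m.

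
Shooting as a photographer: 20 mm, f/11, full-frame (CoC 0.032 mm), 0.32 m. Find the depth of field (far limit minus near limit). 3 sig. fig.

Hyperfocal distance H = f²/(N·c) + f = 20²/(11 × 0.032) + 20 = 400/0.352 + 20 ≈ 1156.4 mm ≈ 1.156 m.
Near limit Dn = s·(H − f)/(H + s − 2f) = 320 × (1156.4 − 20) / (1156.4 + 320 − 2 × 20) = 320 × 1136.4 / 1436.4 ≈ 253.16 mm.
Far limit Df = s·(H − f)/(H − s) = 320 × (1156.4 − 20) / (1156.4 − 320) = 320 × 1136.4 / 836.4 ≈ 434.78 mm.
Depth of field = Df − Dn = 434.78 − 253.16 ≈ 181.62 mm.

182 mm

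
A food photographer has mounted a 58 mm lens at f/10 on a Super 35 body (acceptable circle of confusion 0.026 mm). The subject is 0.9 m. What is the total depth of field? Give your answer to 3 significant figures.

Hyperfocal distance H = f²/(N·c) + f = 58²/(10 × 0.026) + 58 = 3364/0.26 + 58 ≈ 12996.5 mm ≈ 13.00 m.
Near limit Dn = s·(H − f)/(H + s − 2f) = 900 × (12996.5 − 58) / (12996.5 + 900 − 2 × 58) = 900 × 12938.5 / 13780.5 ≈ 845.01 mm.
Far limit Df = s·(H − f)/(H − s) = 900 × (12996.5 − 58) / (12996.5 − 900) = 900 × 12938.5 / 12096.5 ≈ 962.65 mm.
Depth of field = Df − Dn = 962.65 − 845.01 ≈ 117.64 mm.

118 mm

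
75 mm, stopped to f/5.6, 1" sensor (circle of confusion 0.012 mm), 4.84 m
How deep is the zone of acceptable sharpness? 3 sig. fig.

Hyperfocal distance H = f²/(N·c) + f = 75²/(5.6 × 0.012) + 75 = 5625/0.0672 + 75 ≈ 83780.4 mm ≈ 83.78 m.
Near limit Dn = s·(H − f)/(H + s − 2f) = 4840 × (83780.4 − 75) / (83780.4 + 4840 − 2 × 75) = 4840 × 83705.4 / 88470.4 ≈ 4579.32 mm.
Far limit Df = s·(H − f)/(H − s) = 4840 × (83780.4 − 75) / (83780.4 − 4840) = 4840 × 83705.4 / 78940.4 ≈ 5132.15 mm.
Depth of field = Df − Dn = 5132.15 − 4579.32 ≈ 552.83 mm ≈ 0.553 m.

0.553 m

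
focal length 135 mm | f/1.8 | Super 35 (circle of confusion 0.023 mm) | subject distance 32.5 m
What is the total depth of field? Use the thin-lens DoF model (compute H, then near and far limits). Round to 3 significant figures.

Hyperfocal distance H = f²/(N·c) + f = 135²/(1.8 × 0.023) + 135 = 18225/0.0414 + 135 ≈ 440352.4 mm ≈ 440.4 m.
Near limit Dn = s·(H − f)/(H + s − 2f) = 32500 × (440352.4 − 135) / (440352.4 + 32500 − 2 × 135) = 32500 × 440217.4 / 472582.4 ≈ 30274.2 mm.
Far limit Df = s·(H − f)/(H − s) = 32500 × (440352.4 − 135) / (440352.4 − 32500) = 32500 × 440217.4 / 407852.4 ≈ 35079.0 mm.
Depth of field = Df − Dn = 35079.0 − 30274.2 ≈ 4804.8 mm ≈ 4.80 m.

4.80 m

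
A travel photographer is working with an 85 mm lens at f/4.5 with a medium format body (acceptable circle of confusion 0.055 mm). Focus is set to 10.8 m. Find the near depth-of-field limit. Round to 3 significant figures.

7.90 m

Hyperfocal distance H = f²/(N·c) + f = 85²/(4.5 × 0.055) + 85 = 7225/0.2475 + 85 ≈ 29276.9 mm ≈ 29.28 m.
Near limit Dn = s·(H − f)/(H + s − 2f) = 10800 × (29276.9 − 85) / (29276.9 + 10800 − 2 × 85) = 10800 × 29191.9 / 39906.9 ≈ 7900.2 mm ≈ 7.90 m.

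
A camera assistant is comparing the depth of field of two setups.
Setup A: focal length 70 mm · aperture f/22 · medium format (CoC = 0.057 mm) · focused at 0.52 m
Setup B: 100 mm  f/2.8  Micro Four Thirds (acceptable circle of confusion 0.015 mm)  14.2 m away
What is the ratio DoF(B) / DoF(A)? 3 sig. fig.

Setup A: H = 70²/(22×0.057) + 70 ≈ 3977.5 mm; DoF = Df − Dn = 587.68 − 466.30 ≈ 121.38 mm.
Setup B: H = 100²/(2.8×0.015) + 100 ≈ 238195.2 mm; DoF = Df − Dn = 15093.9 − 13406.1 ≈ 1687.8 mm.
Ratio = 1687.8 / 121.38 ≈ 13.9.

13.9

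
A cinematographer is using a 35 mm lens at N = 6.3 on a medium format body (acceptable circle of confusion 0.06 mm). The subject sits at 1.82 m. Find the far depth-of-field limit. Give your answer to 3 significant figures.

Hyperfocal distance H = f²/(N·c) + f = 35²/(6.3 × 0.06) + 35 = 1225/0.378 + 35 ≈ 3275.7 mm ≈ 3.276 m.
Far limit Df = s·(H − f)/(H − s) = 1820 × (3275.7 − 35) / (3275.7 − 1820) = 1820 × 3240.7 / 1455.7 ≈ 4051.6 mm ≈ 4.05 m.

4.05 m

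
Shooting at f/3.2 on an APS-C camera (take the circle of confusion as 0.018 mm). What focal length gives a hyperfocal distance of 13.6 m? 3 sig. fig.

28.0 mm

From H = f²/(N·c) + f, with f ≪ H: f ≈ √(H·N·c) = √(13600 × 3.2 × 0.018) = √783.36 ≈ 27.99 mm.
The +f correction barely moves this — solving exactly, f² + N·c·f − N·c·H = 0 ⇒ f = (−N·c + √((N·c)² + 4·N·c·H))/2 = (−0.0576 + √3133.4)/2 ≈ 27.960 mm, so f ≈ 28.0 mm.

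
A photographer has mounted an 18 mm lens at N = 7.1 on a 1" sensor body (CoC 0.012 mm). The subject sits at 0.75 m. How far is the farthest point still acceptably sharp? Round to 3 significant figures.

Hyperfocal distance H = f²/(N·c) + f = 18²/(7.1 × 0.012) + 18 = 324/0.0852 + 18 ≈ 3820.8 mm ≈ 3.821 m.
Far limit Df = s·(H − f)/(H − s) = 750 × (3820.8 − 18) / (3820.8 − 750) = 750 × 3802.8 / 3070.8 ≈ 928.78 mm ≈ 0.929 m.

0.929 m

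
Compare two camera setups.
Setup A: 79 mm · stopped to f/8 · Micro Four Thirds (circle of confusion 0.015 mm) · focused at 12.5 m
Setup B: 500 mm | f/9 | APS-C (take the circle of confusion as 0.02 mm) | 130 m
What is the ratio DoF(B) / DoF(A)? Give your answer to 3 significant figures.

Setup A: H = 79²/(8×0.015) + 79 ≈ 52087.3 mm; DoF = Df − Dn = 16422.0 − 10090.2 ≈ 6331.8 mm.
Setup B: H = 500²/(9×0.02) + 500 ≈ 1389388.9 mm; DoF = Df − Dn = 143368 − 118913 ≈ 24455 mm.
Ratio = 24455 / 6331.8 ≈ 3.86.

3.86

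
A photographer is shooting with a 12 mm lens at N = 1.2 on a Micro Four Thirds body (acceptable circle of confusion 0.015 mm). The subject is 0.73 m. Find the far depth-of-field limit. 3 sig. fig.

Hyperfocal distance H = f²/(N·c) + f = 12²/(1.2 × 0.015) + 12 = 144/0.018 + 12 ≈ 8012.0 mm ≈ 8.012 m.
Far limit Df = s·(H − f)/(H − s) = 730 × (8012.0 − 12) / (8012.0 − 730) = 730 × 8000.0 / 7282.0 ≈ 801.98 mm ≈ 0.802 m.

0.802 m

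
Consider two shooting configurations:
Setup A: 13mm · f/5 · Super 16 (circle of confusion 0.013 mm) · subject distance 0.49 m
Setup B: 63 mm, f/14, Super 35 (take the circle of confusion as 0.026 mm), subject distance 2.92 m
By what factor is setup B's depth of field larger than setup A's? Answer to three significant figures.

8.83

Setup A: H = 13²/(5×0.013) + 13 ≈ 2613.0 mm; DoF = Df − Dn = 600.09 − 414.04 ≈ 186.05 mm.
Setup B: H = 63²/(14×0.026) + 63 ≈ 10966.8 mm; DoF = Df − Dn = 3956.7 − 2313.8 ≈ 1642.9 mm.
Ratio = 1642.9 / 186.05 ≈ 8.83.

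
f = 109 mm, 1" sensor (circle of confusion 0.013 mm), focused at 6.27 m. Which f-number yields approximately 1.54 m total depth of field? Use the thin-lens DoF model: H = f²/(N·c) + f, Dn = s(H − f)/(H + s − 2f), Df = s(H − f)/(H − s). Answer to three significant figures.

f/18

Write h = H − f = f²/(N·c). The thin-lens limits are Dn = s·h/(h + (s−f)) and Df = s·h/(h − (s−f)), so DoF = Df − Dn = 2·s·(s−f)·h / (h² − (s−f)²).
That is a quadratic in h: DoF·h² − 2·s·(s−f)·h − DoF·(s−f)² = 0 ⇒ h = (s−f)·(s + √(s² + DoF²)) / DoF = 6161 × (6270 + √(6270² + 1540²)) / 1540 = 6161 × (6270 + 6456.35) / 1540 ≈ 50914 mm.
Then N = f²/(c·h) = 109² / (0.013 × 50914) = 11881 / 661.88 ≈ 18.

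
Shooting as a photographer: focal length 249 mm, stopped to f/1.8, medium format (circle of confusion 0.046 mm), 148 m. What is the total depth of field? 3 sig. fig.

60.8 m

Hyperfocal distance H = f²/(N·c) + f = 249²/(1.8 × 0.046) + 249 = 62001/0.0828 + 249 ≈ 749053.3 mm ≈ 749.1 m.
Near limit Dn = s·(H − f)/(H + s − 2f) = 148000 × (749053.3 − 249) / (749053.3 + 148000 − 2 × 249) = 148000 × 748804.3 / 896555.3 ≈ 123610 mm.
Far limit Df = s·(H − f)/(H − s) = 148000 × (749053.3 − 249) / (749053.3 − 148000) = 148000 × 748804.3 / 601053.3 ≈ 184381 mm.
Depth of field = Df − Dn = 184381 − 123610 ≈ 60771 mm ≈ 60.8 m.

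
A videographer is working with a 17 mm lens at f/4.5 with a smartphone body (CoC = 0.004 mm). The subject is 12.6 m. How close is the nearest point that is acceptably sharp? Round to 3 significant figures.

7.06 m

Hyperfocal distance H = f²/(N·c) + f = 17²/(4.5 × 0.004) + 17 = 289/0.018 + 17 ≈ 16072.6 mm ≈ 16.07 m.
Near limit Dn = s·(H − f)/(H + s − 2f) = 12600 × (16072.6 − 17) / (16072.6 + 12600 − 2 × 17) = 12600 × 16055.6 / 28638.6 ≈ 7063.9 mm ≈ 7.06 m.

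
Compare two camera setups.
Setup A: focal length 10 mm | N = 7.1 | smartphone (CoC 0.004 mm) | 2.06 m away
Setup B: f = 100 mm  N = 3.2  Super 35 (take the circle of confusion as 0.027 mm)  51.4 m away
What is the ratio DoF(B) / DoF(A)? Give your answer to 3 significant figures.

15.6

Setup A: H = 10²/(7.1×0.004) + 10 ≈ 3531.1 mm; DoF = Df − Dn = 4930.6 − 1302.0 ≈ 3628.6 mm.
Setup B: H = 100²/(3.2×0.027) + 100 ≈ 115840.7 mm; DoF = Df − Dn = 92319 − 35615 ≈ 56704 mm.
Ratio = 56704 / 3628.6 ≈ 15.6.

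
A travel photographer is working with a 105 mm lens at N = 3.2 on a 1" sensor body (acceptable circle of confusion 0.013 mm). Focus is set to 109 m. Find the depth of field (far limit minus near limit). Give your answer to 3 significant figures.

Hyperfocal distance H = f²/(N·c) + f = 105²/(3.2 × 0.013) + 105 = 11025/0.0416 + 105 ≈ 265129.0 mm ≈ 265.1 m.
Near limit Dn = s·(H − f)/(H + s − 2f) = 109000 × (265129.0 − 105) / (265129.0 + 109000 − 2 × 105) = 109000 × 265024.0 / 373919.0 ≈ 77256 mm.
Far limit Df = s·(H − f)/(H − s) = 109000 × (265129.0 − 105) / (265129.0 − 109000) = 109000 × 265024.0 / 156129.0 ≈ 185024 mm.
Depth of field = Df − Dn = 185024 − 77256 ≈ 107768 mm ≈ 108 m.

108 m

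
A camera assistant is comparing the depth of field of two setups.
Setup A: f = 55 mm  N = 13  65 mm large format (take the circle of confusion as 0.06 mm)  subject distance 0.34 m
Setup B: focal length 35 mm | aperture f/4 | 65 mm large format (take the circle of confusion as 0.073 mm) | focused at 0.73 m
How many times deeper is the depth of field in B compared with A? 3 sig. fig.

Setup A: H = 55²/(13×0.06) + 55 ≈ 3933.2 mm; DoF = Df − Dn = 366.968 − 316.725 ≈ 50.243 mm.
Setup B: H = 35²/(4×0.073) + 35 ≈ 4230.2 mm; DoF = Df − Dn = 874.95 − 626.25 ≈ 248.70 mm.
Ratio = 248.70 / 50.243 ≈ 4.95.

4.95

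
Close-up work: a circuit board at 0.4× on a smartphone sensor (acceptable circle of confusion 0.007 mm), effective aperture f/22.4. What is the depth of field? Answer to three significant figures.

1.96 mm

At magnification m, DoF ≈ 2·N_eff·c/m² = 2 × 22.4 × 0.007 / 0.4² = 0.3136 / 0.16 ≈ 1.96 mm.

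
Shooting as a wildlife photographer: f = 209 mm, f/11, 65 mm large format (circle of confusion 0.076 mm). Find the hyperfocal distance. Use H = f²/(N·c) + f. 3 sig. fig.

Hyperfocal distance H = f²/(N·c) + f = 209²/(11 × 0.076) + 209 = 43681/0.836 + 209 ≈ 52459.0 mm ≈ 52.5 m.

52.5 m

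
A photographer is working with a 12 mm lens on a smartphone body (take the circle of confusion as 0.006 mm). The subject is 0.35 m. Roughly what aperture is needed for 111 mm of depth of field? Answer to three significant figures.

Write h = H − f = f²/(N·c). The thin-lens limits are Dn = s·h/(h + (s−f)) and Df = s·h/(h − (s−f)), so DoF = Df − Dn = 2·s·(s−f)·h / (h² − (s−f)²).
That is a quadratic in h: DoF·h² − 2·s·(s−f)·h − DoF·(s−f)² = 0 ⇒ h = (s−f)·(s + √(s² + DoF²)) / DoF = 338 × (350 + √(350² + 111²)) / 111 = 338 × (350 + 367.180) / 111 ≈ 2183.8 mm.
Then N = f²/(c·h) = 12² / (0.006 × 2183.8) = 144 / 13.103 ≈ 11.

f/11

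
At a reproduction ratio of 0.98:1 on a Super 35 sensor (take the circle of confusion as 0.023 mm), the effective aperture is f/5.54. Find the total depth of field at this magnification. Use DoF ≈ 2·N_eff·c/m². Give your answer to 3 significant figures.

0.265 mm

At magnification m, DoF ≈ 2·N_eff·c/m² = 2 × 5.54 × 0.023 / 0.98² = 0.2548 / 0.9604 ≈ 0.265 mm.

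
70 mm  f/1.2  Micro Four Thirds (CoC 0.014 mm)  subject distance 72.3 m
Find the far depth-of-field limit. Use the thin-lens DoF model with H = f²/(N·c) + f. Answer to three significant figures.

96.1 m

Hyperfocal distance H = f²/(N·c) + f = 70²/(1.2 × 0.014) + 70 = 4900/0.0168 + 70 ≈ 291736.7 mm ≈ 291.7 m.
Far limit Df = s·(H − f)/(H − s) = 72300 × (291736.7 − 70) / (291736.7 − 72300) = 72300 × 291666.7 / 219436.7 ≈ 96098 mm ≈ 96.1 m.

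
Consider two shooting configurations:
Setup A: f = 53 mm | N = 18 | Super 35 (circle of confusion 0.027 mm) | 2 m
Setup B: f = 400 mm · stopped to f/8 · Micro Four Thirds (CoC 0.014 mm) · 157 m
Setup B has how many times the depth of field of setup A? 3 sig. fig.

Setup A: H = 53²/(18×0.027) + 53 ≈ 5832.8 mm; DoF = Df − Dn = 3016.0 − 1496.0 ≈ 1520.0 mm.
Setup B: H = 400²/(8×0.014) + 400 ≈ 1428971.4 mm; DoF = Df − Dn = 176329 − 141490 ≈ 34839 mm.
Ratio = 34839 / 1520.0 ≈ 22.9.

22.9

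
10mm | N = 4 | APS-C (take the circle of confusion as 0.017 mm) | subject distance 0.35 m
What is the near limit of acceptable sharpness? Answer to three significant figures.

Hyperfocal distance H = f²/(N·c) + f = 10²/(4 × 0.017) + 10 = 100/0.068 + 10 ≈ 1480.6 mm ≈ 1.481 m.
Near limit Dn = s·(H − f)/(H + s − 2f) = 350 × (1480.6 − 10) / (1480.6 + 350 − 2 × 10) = 350 × 1470.6 / 1810.6 ≈ 284.28 mm.

284 mm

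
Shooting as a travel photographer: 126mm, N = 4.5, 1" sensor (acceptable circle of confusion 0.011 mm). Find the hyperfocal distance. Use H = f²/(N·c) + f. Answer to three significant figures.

Hyperfocal distance H = f²/(N·c) + f = 126²/(4.5 × 0.011) + 126 = 15876/0.0495 + 126 ≈ 320853.3 mm ≈ 321 m.

321 m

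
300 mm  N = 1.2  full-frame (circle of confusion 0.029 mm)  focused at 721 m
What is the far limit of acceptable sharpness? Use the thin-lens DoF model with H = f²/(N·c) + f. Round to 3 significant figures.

1000 m

Hyperfocal distance H = f²/(N·c) + f = 300²/(1.2 × 0.029) + 300 = 90000/0.0348 + 300 ≈ 2586506.9 mm ≈ 2587 m.
Far limit Df = s·(H − f)/(H − s) = 721000 × (2586506.9 − 300) / (2586506.9 − 721000) = 721000 × 2586206.9 / 1865506.9 ≈ 999543 mm ≈ 1000 m.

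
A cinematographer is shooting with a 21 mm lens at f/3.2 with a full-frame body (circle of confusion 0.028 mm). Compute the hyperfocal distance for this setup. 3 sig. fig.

4.94 m

Hyperfocal distance H = f²/(N·c) + f = 21²/(3.2 × 0.028) + 21 = 441/0.0896 + 21 ≈ 4942.9 mm ≈ 4.94 m.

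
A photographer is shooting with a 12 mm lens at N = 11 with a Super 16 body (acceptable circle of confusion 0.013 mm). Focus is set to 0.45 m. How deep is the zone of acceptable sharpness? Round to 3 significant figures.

Hyperfocal distance H = f²/(N·c) + f = 12²/(11 × 0.013) + 12 = 144/0.143 + 12 ≈ 1019.0 mm ≈ 1.019 m.
Near limit Dn = s·(H − f)/(H + s − 2f) = 450 × (1019.0 − 12) / (1019.0 + 450 − 2 × 12) = 450 × 1007.0 / 1445.0 ≈ 313.60 mm.
Far limit Df = s·(H − f)/(H − s) = 450 × (1019.0 − 12) / (1019.0 − 450) = 450 × 1007.0 / 569.0 ≈ 796.40 mm.
Depth of field = Df − Dn = 796.40 − 313.60 ≈ 482.80 mm.

483 mm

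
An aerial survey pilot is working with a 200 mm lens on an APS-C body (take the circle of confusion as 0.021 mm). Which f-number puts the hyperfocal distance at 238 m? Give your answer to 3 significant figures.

Rearrange H = f²/(N·c) + f for N: N = f² / ((H − f)·c).
N = 200² / ((238000 − 200) × 0.021) = 40000 / 4994 ≈ 8.01.

f/8.01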